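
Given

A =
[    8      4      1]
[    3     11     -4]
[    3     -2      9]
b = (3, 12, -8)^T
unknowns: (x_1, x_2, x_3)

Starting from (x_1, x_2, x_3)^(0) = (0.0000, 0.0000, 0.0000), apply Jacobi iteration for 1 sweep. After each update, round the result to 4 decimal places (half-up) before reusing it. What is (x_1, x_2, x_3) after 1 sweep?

Iteration 1:
  x_1 = (3 - (4)·0.0000 - (1)·0.0000) / (8) = 0.3750
  x_2 = (12 - (3)·0.0000 - (-4)·0.0000) / (11) = 1.0909
  x_3 = (-8 - (3)·0.0000 - (-2)·0.0000) / (9) = -0.8889

(0.3750, 1.0909, -0.8889)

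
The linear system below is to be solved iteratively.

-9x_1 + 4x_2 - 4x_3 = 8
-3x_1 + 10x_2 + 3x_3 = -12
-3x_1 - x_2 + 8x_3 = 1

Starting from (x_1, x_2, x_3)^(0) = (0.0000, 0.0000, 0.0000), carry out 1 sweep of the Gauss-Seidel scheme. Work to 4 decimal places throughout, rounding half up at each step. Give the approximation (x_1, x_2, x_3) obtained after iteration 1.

(-0.8889, -1.4667, -0.3917)

Iteration 1:
  x_1 = (8 - (4)·0.0000 - (-4)·0.0000) / (-9) = -0.8889
  x_2 = (-12 - (-3)·-0.8889 - (3)·0.0000) / (10) = -1.4667
  x_3 = (1 - (-3)·-0.8889 - (-1)·-1.4667) / (8) = -0.3917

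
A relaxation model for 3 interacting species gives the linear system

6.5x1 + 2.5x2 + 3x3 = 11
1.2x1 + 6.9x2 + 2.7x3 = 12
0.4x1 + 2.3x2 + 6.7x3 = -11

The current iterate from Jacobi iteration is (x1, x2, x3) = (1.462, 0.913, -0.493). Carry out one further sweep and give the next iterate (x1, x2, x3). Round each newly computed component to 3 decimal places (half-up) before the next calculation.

(1.569, 1.678, -2.042)

One sweep:
  x1 = (11 - (2.5)·0.913 - (3)·-0.493) / (6.5) = 1.569
  x2 = (12 - (1.2)·1.462 - (2.7)·-0.493) / (6.9) = 1.678
  x3 = (-11 - (0.4)·1.462 - (2.3)·0.913) / (6.7) = -2.042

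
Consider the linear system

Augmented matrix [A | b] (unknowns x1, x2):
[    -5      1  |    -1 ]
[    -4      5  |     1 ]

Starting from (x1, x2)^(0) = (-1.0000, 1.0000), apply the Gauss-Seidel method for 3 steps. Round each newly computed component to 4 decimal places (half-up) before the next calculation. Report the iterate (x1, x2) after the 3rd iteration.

(0.2886, 0.4309)

Iteration 1:
  x1 = (-1 - (1)·1.0000) / (-5) = 0.4000
  x2 = (1 - (-4)·0.4000) / (5) = 0.5200
Iteration 2:
  x1 = (-1 - (1)·0.5200) / (-5) = 0.3040
  x2 = (1 - (-4)·0.3040) / (5) = 0.4432
Iteration 3:
  x1 = (-1 - (1)·0.4432) / (-5) = 0.2886
  x2 = (1 - (-4)·0.2886) / (5) = 0.4309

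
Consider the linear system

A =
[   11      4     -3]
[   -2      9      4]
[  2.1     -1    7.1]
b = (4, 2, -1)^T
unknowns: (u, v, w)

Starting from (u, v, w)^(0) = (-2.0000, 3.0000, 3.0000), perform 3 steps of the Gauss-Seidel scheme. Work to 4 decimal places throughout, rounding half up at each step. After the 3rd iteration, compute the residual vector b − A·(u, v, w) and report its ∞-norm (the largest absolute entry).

1.0438

Iteration 1:
  u = (4 - (4)·3.0000 - (-3)·3.0000) / (11) = 0.0909
  v = (2 - (-2)·0.0909 - (4)·3.0000) / (9) = -1.0909
  w = (-1 - (2.1)·0.0909 - (-1)·-1.0909) / (7.1) = -0.3214
Iteration 2:
  u = (4 - (4)·-1.0909 - (-3)·-0.3214) / (11) = 0.6727
  v = (2 - (-2)·0.6727 - (4)·-0.3214) / (9) = 0.5146
  w = (-1 - (2.1)·0.6727 - (-1)·0.5146) / (7.1) = -0.2673
Iteration 3:
  u = (4 - (4)·0.5146 - (-3)·-0.2673) / (11) = 0.1036
  v = (2 - (-2)·0.1036 - (4)·-0.2673) / (9) = 0.3640
  w = (-1 - (2.1)·0.1036 - (-1)·0.3640) / (7.1) = -0.1202
Residual b − A·x = (1.0438, -0.5880, -0.0001); ∞-norm = 1.0438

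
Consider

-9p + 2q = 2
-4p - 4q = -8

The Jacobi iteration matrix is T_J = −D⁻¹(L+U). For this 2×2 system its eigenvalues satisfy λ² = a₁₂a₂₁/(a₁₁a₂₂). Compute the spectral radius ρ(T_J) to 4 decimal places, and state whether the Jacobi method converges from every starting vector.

0.4714

a₁₂a₂₁/(a₁₁a₂₂) = (2)·(-4) / ((-9)·(-4)) = -0.222222
ρ = √|-0.222222| = √0.222222 = 0.4714
ρ < 1, so Jacobi converges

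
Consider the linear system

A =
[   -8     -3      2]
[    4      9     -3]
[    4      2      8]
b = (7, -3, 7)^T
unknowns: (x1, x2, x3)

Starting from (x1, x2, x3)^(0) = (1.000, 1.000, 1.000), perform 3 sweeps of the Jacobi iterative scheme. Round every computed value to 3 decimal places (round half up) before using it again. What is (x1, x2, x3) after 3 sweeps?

Iteration 1:
  x1 = (7 - (-3)·1.000 - (2)·1.000) / (-8) = -1.000
  x2 = (-3 - (4)·1.000 - (-3)·1.000) / (9) = -0.444
  x3 = (7 - (4)·1.000 - (2)·1.000) / (8) = 0.125
Iteration 2:
  x1 = (7 - (-3)·-0.444 - (2)·0.125) / (-8) = -0.677
  x2 = (-3 - (4)·-1.000 - (-3)·0.125) / (9) = 0.153
  x3 = (7 - (4)·-1.000 - (2)·-0.444) / (8) = 1.486
Iteration 3:
  x1 = (7 - (-3)·0.153 - (2)·1.486) / (-8) = -0.561
  x2 = (-3 - (4)·-0.677 - (-3)·1.486) / (9) = 0.463
  x3 = (7 - (4)·-0.677 - (2)·0.153) / (8) = 1.175

(-0.561, 0.463, 1.175)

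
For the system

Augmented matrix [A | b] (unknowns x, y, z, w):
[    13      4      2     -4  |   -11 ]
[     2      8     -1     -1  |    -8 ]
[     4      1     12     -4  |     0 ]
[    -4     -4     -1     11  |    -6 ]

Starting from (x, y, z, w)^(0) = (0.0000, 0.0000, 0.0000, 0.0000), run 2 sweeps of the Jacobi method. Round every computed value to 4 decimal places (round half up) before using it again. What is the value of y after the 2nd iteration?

-0.8566

Iteration 1:
  x = (-11 - (4)·0.0000 - (2)·0.0000 - (-4)·0.0000) / (13) = -0.8462
  y = (-8 - (2)·0.0000 - (-1)·0.0000 - (-1)·0.0000) / (8) = -1.0000
  z = (0 - (4)·0.0000 - (1)·0.0000 - (-4)·0.0000) / (12) = 0.0000
  w = (-6 - (-4)·0.0000 - (-4)·0.0000 - (-1)·0.0000) / (11) = -0.5455
Iteration 2:
  x = (-11 - (4)·-1.0000 - (2)·0.0000 - (-4)·-0.5455) / (13) = -0.7063
  y = (-8 - (2)·-0.8462 - (-1)·0.0000 - (-1)·-0.5455) / (8) = -0.8566
  z = (0 - (4)·-0.8462 - (1)·-1.0000 - (-4)·-0.5455) / (12) = 0.1836
  w = (-6 - (-4)·-0.8462 - (-4)·-1.0000 - (-1)·0.0000) / (11) = -1.2168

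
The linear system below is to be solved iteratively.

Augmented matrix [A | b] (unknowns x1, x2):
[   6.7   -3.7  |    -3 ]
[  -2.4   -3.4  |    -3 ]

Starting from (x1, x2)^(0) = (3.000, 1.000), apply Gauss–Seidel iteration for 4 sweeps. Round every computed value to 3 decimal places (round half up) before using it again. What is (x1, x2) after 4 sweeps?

(0.024, 0.865)

Iteration 1:
  x1 = (-3 - (-3.7)·1.000) / (6.7) = 0.104
  x2 = (-3 - (-2.4)·0.104) / (-3.4) = 0.809
Iteration 2:
  x1 = (-3 - (-3.7)·0.809) / (6.7) = -0.001
  x2 = (-3 - (-2.4)·-0.001) / (-3.4) = 0.883
Iteration 3:
  x1 = (-3 - (-3.7)·0.883) / (6.7) = 0.040
  x2 = (-3 - (-2.4)·0.040) / (-3.4) = 0.854
Iteration 4:
  x1 = (-3 - (-3.7)·0.854) / (6.7) = 0.024
  x2 = (-3 - (-2.4)·0.024) / (-3.4) = 0.865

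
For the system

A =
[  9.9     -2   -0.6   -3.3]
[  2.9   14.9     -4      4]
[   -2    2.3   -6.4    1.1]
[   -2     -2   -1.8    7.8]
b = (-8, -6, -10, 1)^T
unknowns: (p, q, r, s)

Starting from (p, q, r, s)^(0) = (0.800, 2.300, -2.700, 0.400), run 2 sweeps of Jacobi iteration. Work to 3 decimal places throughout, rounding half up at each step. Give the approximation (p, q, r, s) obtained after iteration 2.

Iteration 1:
  p = (-8 - (-2)·2.300 - (-0.6)·-2.700 - (-3.3)·0.400) / (9.9) = -0.374
  q = (-6 - (2.9)·0.800 - (-4)·-2.700 - (4)·0.400) / (14.9) = -1.391
  r = (-10 - (-2)·0.800 - (2.3)·2.300 - (1.1)·0.400) / (-6.4) = 2.208
  s = (1 - (-2)·0.800 - (-2)·2.300 - (-1.8)·-2.700) / (7.8) = 0.300
Iteration 2:
  p = (-8 - (-2)·-1.391 - (-0.6)·2.208 - (-3.3)·0.300) / (9.9) = -0.855
  q = (-6 - (2.9)·-0.374 - (-4)·2.208 - (4)·0.300) / (14.9) = 0.182
  r = (-10 - (-2)·-0.374 - (2.3)·-1.391 - (1.1)·0.300) / (-6.4) = 1.231
  s = (1 - (-2)·-0.374 - (-2)·-1.391 - (-1.8)·2.208) / (7.8) = 0.185

(-0.855, 0.182, 1.231, 0.185)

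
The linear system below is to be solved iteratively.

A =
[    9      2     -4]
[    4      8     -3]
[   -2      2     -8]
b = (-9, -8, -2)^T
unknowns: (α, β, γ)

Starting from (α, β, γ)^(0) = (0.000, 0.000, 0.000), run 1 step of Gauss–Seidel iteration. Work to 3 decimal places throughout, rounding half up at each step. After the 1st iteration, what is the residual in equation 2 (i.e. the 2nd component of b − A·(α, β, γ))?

Iteration 1:
  α = (-9 - (2)·0.000 - (-4)·0.000) / (9) = -1.000
  β = (-8 - (4)·-1.000 - (-3)·0.000) / (8) = -0.500
  γ = (-2 - (-2)·-1.000 - (2)·-0.500) / (-8) = 0.375
Residual b − A·x = (2.500, 1.125, 0.000)

1.125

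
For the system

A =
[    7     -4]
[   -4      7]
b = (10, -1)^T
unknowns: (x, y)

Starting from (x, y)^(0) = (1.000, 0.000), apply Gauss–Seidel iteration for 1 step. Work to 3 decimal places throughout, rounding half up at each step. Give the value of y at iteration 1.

Iteration 1:
  x = (10 - (-4)·0.000) / (7) = 1.429
  y = (-1 - (-4)·1.429) / (7) = 0.674

0.674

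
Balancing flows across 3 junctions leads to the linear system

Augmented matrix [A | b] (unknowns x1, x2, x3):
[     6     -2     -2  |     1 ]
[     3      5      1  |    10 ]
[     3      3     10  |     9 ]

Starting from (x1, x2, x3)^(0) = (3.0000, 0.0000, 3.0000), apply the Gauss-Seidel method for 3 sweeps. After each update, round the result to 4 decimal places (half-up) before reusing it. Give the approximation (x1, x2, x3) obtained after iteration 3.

Iteration 1:
  x1 = (1 - (-2)·0.0000 - (-2)·3.0000) / (6) = 1.1667
  x2 = (10 - (3)·1.1667 - (1)·3.0000) / (5) = 0.7000
  x3 = (9 - (3)·1.1667 - (3)·0.7000) / (10) = 0.3400
Iteration 2:
  x1 = (1 - (-2)·0.7000 - (-2)·0.3400) / (6) = 0.5133
  x2 = (10 - (3)·0.5133 - (1)·0.3400) / (5) = 1.6240
  x3 = (9 - (3)·0.5133 - (3)·1.6240) / (10) = 0.2588
Iteration 3:
  x1 = (1 - (-2)·1.6240 - (-2)·0.2588) / (6) = 0.7943
  x2 = (10 - (3)·0.7943 - (1)·0.2588) / (5) = 1.4717
  x3 = (9 - (3)·0.7943 - (3)·1.4717) / (10) = 0.2202

(0.7943, 1.4717, 0.2202)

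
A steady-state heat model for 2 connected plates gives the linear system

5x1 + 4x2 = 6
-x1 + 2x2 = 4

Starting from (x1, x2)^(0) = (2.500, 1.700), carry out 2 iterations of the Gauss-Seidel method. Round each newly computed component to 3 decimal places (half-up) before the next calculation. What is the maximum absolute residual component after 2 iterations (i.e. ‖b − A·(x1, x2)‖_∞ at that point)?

Iteration 1:
  x1 = (6 - (4)·1.700) / (5) = -0.160
  x2 = (4 - (-1)·-0.160) / (2) = 1.920
Iteration 2:
  x1 = (6 - (4)·1.920) / (5) = -0.336
  x2 = (4 - (-1)·-0.336) / (2) = 1.832
Residual b − A·x = (0.352, 0.000); ∞-norm = 0.352

0.352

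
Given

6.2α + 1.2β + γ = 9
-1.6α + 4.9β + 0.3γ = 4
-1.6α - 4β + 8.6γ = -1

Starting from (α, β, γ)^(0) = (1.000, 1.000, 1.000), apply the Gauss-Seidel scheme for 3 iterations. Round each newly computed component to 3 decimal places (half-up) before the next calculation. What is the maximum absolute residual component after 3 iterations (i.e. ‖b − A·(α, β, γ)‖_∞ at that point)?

Iteration 1:
  α = (9 - (1.2)·1.000 - (1)·1.000) / (6.2) = 1.097
  β = (4 - (-1.6)·1.097 - (0.3)·1.000) / (4.9) = 1.113
  γ = (-1 - (-1.6)·1.097 - (-4)·1.113) / (8.6) = 0.605
Iteration 2:
  α = (9 - (1.2)·1.113 - (1)·0.605) / (6.2) = 1.139
  β = (4 - (-1.6)·1.139 - (0.3)·0.605) / (4.9) = 1.151
  γ = (-1 - (-1.6)·1.139 - (-4)·1.151) / (8.6) = 0.631
Iteration 3:
  α = (9 - (1.2)·1.151 - (1)·0.631) / (6.2) = 1.127
  β = (4 - (-1.6)·1.127 - (0.3)·0.631) / (4.9) = 1.146
  γ = (-1 - (-1.6)·1.127 - (-4)·1.146) / (8.6) = 0.626
Residual b − A·x = (0.011, 0.000, 0.004); ∞-norm = 0.011

0.011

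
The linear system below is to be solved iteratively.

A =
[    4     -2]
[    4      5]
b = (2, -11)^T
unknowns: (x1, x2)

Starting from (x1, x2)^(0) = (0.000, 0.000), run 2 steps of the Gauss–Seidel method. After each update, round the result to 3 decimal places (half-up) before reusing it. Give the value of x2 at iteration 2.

-1.560

Iteration 1:
  x1 = (2 - (-2)·0.000) / (4) = 0.500
  x2 = (-11 - (4)·0.500) / (5) = -2.600
Iteration 2:
  x1 = (2 - (-2)·-2.600) / (4) = -0.800
  x2 = (-11 - (4)·-0.800) / (5) = -1.560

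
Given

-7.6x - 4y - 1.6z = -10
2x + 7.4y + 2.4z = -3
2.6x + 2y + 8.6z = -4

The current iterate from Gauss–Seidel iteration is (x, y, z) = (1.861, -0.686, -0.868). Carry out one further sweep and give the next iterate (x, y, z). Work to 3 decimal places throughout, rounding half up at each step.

One sweep:
  x = (-10 - (-4)·-0.686 - (-1.6)·-0.868) / (-7.6) = 1.860
  y = (-3 - (2)·1.860 - (2.4)·-0.868) / (7.4) = -0.627
  z = (-4 - (2.6)·1.860 - (2)·-0.627) / (8.6) = -0.882

(1.860, -0.627, -0.882)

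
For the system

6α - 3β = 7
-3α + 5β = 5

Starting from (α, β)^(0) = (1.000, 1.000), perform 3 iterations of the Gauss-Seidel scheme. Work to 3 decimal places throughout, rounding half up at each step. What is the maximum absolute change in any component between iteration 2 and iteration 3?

Iteration 1:
  α = (7 - (-3)·1.000) / (6) = 1.667
  β = (5 - (-3)·1.667) / (5) = 2.000
Iteration 2:
  α = (7 - (-3)·2.000) / (6) = 2.167
  β = (5 - (-3)·2.167) / (5) = 2.300
Iteration 3:
  α = (7 - (-3)·2.300) / (6) = 2.317
  β = (5 - (-3)·2.317) / (5) = 2.390
Change: (0.150, 0.090) → max |·| = 0.150

0.150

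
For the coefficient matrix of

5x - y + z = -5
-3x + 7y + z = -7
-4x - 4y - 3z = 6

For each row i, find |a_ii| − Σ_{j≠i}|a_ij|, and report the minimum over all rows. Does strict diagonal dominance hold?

-5

row 1: |5| − (1+1) = 3
row 2: |7| − (3+1) = 3
row 3: |-3| − (4+4) = -5
minimum over rows = -5 → not strictly diagonally dominant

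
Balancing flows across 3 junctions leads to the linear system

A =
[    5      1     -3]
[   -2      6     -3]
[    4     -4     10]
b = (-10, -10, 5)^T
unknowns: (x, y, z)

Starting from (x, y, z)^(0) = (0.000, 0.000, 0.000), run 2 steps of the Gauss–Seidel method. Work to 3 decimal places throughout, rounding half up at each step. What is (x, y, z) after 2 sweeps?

(-1.313, -1.921, 0.257)

Iteration 1:
  x = (-10 - (1)·0.000 - (-3)·0.000) / (5) = -2.000
  y = (-10 - (-2)·-2.000 - (-3)·0.000) / (6) = -2.333
  z = (5 - (4)·-2.000 - (-4)·-2.333) / (10) = 0.367
Iteration 2:
  x = (-10 - (1)·-2.333 - (-3)·0.367) / (5) = -1.313
  y = (-10 - (-2)·-1.313 - (-3)·0.367) / (6) = -1.921
  z = (5 - (4)·-1.313 - (-4)·-1.921) / (10) = 0.257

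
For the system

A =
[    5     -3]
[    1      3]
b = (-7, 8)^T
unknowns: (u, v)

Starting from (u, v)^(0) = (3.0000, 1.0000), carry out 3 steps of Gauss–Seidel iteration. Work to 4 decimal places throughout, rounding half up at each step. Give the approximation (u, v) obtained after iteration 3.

Iteration 1:
  u = (-7 - (-3)·1.0000) / (5) = -0.8000
  v = (8 - (1)·-0.8000) / (3) = 2.9333
Iteration 2:
  u = (-7 - (-3)·2.9333) / (5) = 0.3600
  v = (8 - (1)·0.3600) / (3) = 2.5467
Iteration 3:
  u = (-7 - (-3)·2.5467) / (5) = 0.1280
  v = (8 - (1)·0.1280) / (3) = 2.6240

(0.1280, 2.6240)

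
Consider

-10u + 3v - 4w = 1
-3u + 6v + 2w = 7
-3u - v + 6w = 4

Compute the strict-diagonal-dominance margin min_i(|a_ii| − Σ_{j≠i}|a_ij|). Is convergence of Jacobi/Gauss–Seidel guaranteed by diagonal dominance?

1

row 1: |-10| − (3+4) = 3
row 2: |6| − (3+2) = 1
row 3: |6| − (3+1) = 2
minimum over rows = 1 → strictly diagonally dominant (convergence guaranteed)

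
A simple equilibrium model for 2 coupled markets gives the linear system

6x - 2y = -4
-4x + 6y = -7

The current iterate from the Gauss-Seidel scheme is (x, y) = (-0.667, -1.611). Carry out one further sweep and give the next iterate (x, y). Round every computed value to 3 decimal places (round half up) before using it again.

One sweep:
  x = (-4 - (-2)·-1.611) / (6) = -1.204
  y = (-7 - (-4)·-1.204) / (6) = -1.969

(-1.204, -1.969)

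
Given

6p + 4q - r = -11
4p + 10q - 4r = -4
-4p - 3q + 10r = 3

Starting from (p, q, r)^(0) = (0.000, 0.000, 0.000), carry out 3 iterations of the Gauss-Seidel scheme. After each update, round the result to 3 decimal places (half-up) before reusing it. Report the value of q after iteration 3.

Iteration 1:
  p = (-11 - (4)·0.000 - (-1)·0.000) / (6) = -1.833
  q = (-4 - (4)·-1.833 - (-4)·0.000) / (10) = 0.333
  r = (3 - (-4)·-1.833 - (-3)·0.333) / (10) = -0.333
Iteration 2:
  p = (-11 - (4)·0.333 - (-1)·-0.333) / (6) = -2.111
  q = (-4 - (4)·-2.111 - (-4)·-0.333) / (10) = 0.311
  r = (3 - (-4)·-2.111 - (-3)·0.311) / (10) = -0.451
Iteration 3:
  p = (-11 - (4)·0.311 - (-1)·-0.451) / (6) = -2.116
  q = (-4 - (4)·-2.116 - (-4)·-0.451) / (10) = 0.266
  r = (3 - (-4)·-2.116 - (-3)·0.266) / (10) = -0.467

0.266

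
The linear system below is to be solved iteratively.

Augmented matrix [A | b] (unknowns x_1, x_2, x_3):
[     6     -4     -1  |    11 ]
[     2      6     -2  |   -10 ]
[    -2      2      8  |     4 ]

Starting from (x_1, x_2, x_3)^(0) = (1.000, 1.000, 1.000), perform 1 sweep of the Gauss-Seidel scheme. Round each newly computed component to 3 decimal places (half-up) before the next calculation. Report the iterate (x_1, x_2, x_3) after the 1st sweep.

(2.667, -2.222, 1.722)

Iteration 1:
  x_1 = (11 - (-4)·1.000 - (-1)·1.000) / (6) = 2.667
  x_2 = (-10 - (2)·2.667 - (-2)·1.000) / (6) = -2.222
  x_3 = (4 - (-2)·2.667 - (2)·-2.222) / (8) = 1.722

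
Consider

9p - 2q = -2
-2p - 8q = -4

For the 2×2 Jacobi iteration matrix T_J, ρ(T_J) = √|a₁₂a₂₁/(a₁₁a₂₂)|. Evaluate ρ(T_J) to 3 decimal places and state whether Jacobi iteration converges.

0.236

a₁₂a₂₁/(a₁₁a₂₂) = (-2)·(-2) / ((9)·(-8)) = -0.055556
ρ = √|-0.055556| = √0.055556 = 0.236
ρ < 1, so Jacobi converges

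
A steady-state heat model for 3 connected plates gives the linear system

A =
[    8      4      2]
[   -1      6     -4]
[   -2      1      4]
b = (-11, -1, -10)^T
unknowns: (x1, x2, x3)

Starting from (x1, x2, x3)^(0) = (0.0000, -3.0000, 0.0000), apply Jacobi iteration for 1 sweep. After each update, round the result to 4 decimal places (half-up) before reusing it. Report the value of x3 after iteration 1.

-1.7500

Iteration 1:
  x1 = (-11 - (4)·-3.0000 - (2)·0.0000) / (8) = 0.1250
  x2 = (-1 - (-1)·0.0000 - (-4)·0.0000) / (6) = -0.1667
  x3 = (-10 - (-2)·0.0000 - (1)·-3.0000) / (4) = -1.7500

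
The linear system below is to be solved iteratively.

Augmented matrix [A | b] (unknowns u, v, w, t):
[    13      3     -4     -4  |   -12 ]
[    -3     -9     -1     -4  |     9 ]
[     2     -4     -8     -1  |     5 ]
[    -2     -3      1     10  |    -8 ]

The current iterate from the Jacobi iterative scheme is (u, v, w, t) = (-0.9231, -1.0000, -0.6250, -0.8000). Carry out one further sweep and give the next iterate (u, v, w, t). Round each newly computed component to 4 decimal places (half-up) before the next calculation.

(-1.1308, -0.2673, -0.2558, -1.2221)

One sweep:
  u = (-12 - (3)·-1.0000 - (-4)·-0.6250 - (-4)·-0.8000) / (13) = -1.1308
  v = (9 - (-3)·-0.9231 - (-1)·-0.6250 - (-4)·-0.8000) / (-9) = -0.2673
  w = (5 - (2)·-0.9231 - (-4)·-1.0000 - (-1)·-0.8000) / (-8) = -0.2558
  t = (-8 - (-2)·-0.9231 - (-3)·-1.0000 - (1)·-0.6250) / (10) = -1.2221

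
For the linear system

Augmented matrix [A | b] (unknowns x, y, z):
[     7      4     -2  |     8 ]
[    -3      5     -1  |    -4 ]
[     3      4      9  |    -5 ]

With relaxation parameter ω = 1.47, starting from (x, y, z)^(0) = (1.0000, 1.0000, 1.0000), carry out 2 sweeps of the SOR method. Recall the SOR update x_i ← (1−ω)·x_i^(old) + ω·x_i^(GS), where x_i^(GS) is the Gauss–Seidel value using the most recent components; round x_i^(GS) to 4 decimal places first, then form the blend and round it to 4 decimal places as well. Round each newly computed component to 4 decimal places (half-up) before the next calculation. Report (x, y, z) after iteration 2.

Iteration 1:
  x: GS value = (8 - (4)·1.0000 - (-2)·1.0000) / (7) = 0.8571;  x ← (1−ω)·1.0000 + ω·0.8571 = 0.7899
  y: GS value = (-4 - (-3)·0.7899 - (-1)·1.0000) / (5) = -0.1261;  y ← (1−ω)·1.0000 + ω·-0.1261 = -0.6554
  z: GS value = (-5 - (3)·0.7899 - (4)·-0.6554) / (9) = -0.5276;  z ← (1−ω)·1.0000 + ω·-0.5276 = -1.2456
Iteration 2:
  x: GS value = (8 - (4)·-0.6554 - (-2)·-1.2456) / (7) = 1.1615;  x ← (1−ω)·0.7899 + ω·1.1615 = 1.3362
  y: GS value = (-4 - (-3)·1.3362 - (-1)·-1.2456) / (5) = -0.2474;  y ← (1−ω)·-0.6554 + ω·-0.2474 = -0.0556
  z: GS value = (-5 - (3)·1.3362 - (4)·-0.0556) / (9) = -0.9762;  z ← (1−ω)·-1.2456 + ω·-0.9762 = -0.8496

(1.3362, -0.0556, -0.8496)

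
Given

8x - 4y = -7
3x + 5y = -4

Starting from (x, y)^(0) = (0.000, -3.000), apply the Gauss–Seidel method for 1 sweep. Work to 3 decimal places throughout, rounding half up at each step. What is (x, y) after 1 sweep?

Iteration 1:
  x = (-7 - (-4)·-3.000) / (8) = -2.375
  y = (-4 - (3)·-2.375) / (5) = 0.625

(-2.375, 0.625)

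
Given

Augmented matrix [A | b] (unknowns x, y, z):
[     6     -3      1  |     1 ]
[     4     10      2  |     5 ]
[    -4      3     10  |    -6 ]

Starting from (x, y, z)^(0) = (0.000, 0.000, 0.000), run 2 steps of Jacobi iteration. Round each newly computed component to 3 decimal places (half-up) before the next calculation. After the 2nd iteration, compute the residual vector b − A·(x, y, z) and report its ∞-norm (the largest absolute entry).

Iteration 1:
  x = (1 - (-3)·0.000 - (1)·0.000) / (6) = 0.167
  y = (5 - (4)·0.000 - (2)·0.000) / (10) = 0.500
  z = (-6 - (-4)·0.000 - (3)·0.000) / (10) = -0.600
Iteration 2:
  x = (1 - (-3)·0.500 - (1)·-0.600) / (6) = 0.517
  y = (5 - (4)·0.167 - (2)·-0.600) / (10) = 0.553
  z = (-6 - (-4)·0.167 - (3)·0.500) / (10) = -0.683
Residual b − A·x = (0.240, -1.232, 1.239); ∞-norm = 1.239

1.239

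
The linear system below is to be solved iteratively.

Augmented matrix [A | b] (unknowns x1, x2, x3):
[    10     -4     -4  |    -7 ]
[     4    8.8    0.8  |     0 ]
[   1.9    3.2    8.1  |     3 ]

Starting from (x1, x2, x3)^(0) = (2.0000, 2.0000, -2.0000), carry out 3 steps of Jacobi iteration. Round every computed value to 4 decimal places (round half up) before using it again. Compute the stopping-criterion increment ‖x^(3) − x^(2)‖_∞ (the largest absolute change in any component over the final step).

Iteration 1:
  x1 = (-7 - (-4)·2.0000 - (-4)·-2.0000) / (10) = -0.7000
  x2 = (0 - (4)·2.0000 - (0.8)·-2.0000) / (8.8) = -0.7273
  x3 = (3 - (1.9)·2.0000 - (3.2)·2.0000) / (8.1) = -0.8889
Iteration 2:
  x1 = (-7 - (-4)·-0.7273 - (-4)·-0.8889) / (10) = -1.3465
  x2 = (0 - (4)·-0.7000 - (0.8)·-0.8889) / (8.8) = 0.3990
  x3 = (3 - (1.9)·-0.7000 - (3.2)·-0.7273) / (8.1) = 0.8219
Iteration 3:
  x1 = (-7 - (-4)·0.3990 - (-4)·0.8219) / (10) = -0.2116
  x2 = (0 - (4)·-1.3465 - (0.8)·0.8219) / (8.8) = 0.5373
  x3 = (3 - (1.9)·-1.3465 - (3.2)·0.3990) / (8.1) = 0.5286
Change: (1.1349, 0.1383, -0.2933) → max |·| = 1.1349

1.1349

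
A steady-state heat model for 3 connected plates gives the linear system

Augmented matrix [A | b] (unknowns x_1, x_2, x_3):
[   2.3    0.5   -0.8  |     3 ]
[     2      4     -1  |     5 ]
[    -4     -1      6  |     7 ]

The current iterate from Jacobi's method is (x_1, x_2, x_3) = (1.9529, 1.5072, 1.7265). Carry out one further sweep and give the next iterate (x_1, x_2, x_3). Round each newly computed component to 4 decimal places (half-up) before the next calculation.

One sweep:
  x_1 = (3 - (0.5)·1.5072 - (-0.8)·1.7265) / (2.3) = 1.5772
  x_2 = (5 - (2)·1.9529 - (-1)·1.7265) / (4) = 0.7052
  x_3 = (7 - (-4)·1.9529 - (-1)·1.5072) / (6) = 2.7198

(1.5772, 0.7052, 2.7198)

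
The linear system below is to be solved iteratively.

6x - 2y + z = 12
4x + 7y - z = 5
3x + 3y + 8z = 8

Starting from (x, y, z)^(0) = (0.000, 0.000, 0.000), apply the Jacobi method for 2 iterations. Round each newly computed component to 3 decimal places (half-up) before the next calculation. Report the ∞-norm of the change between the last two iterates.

1.018

Iteration 1:
  x = (12 - (-2)·0.000 - (1)·0.000) / (6) = 2.000
  y = (5 - (4)·0.000 - (-1)·0.000) / (7) = 0.714
  z = (8 - (3)·0.000 - (3)·0.000) / (8) = 1.000
Iteration 2:
  x = (12 - (-2)·0.714 - (1)·1.000) / (6) = 2.071
  y = (5 - (4)·2.000 - (-1)·1.000) / (7) = -0.286
  z = (8 - (3)·2.000 - (3)·0.714) / (8) = -0.018
Change: (0.071, -1.000, -1.018) → max |·| = 1.018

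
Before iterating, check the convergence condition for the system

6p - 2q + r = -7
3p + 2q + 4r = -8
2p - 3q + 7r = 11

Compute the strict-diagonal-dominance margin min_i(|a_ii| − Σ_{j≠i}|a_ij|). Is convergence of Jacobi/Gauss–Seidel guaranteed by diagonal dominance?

-5

row 1: |6| − (2+1) = 3
row 2: |2| − (3+4) = -5
row 3: |7| − (2+3) = 2
minimum over rows = -5 → not strictly diagonally dominant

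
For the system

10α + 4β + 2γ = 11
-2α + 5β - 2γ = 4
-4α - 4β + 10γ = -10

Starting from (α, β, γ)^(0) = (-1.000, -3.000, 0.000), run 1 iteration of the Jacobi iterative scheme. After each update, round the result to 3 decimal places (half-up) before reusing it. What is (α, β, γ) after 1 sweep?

Iteration 1:
  α = (11 - (4)·-3.000 - (2)·0.000) / (10) = 2.300
  β = (4 - (-2)·-1.000 - (-2)·0.000) / (5) = 0.400
  γ = (-10 - (-4)·-1.000 - (-4)·-3.000) / (10) = -2.600

(2.300, 0.400, -2.600)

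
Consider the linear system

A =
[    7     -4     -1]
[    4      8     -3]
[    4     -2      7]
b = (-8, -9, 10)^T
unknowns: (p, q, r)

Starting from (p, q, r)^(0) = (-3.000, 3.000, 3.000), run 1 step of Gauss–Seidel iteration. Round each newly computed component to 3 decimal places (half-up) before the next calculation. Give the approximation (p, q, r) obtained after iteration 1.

Iteration 1:
  p = (-8 - (-4)·3.000 - (-1)·3.000) / (7) = 1.000
  q = (-9 - (4)·1.000 - (-3)·3.000) / (8) = -0.500
  r = (10 - (4)·1.000 - (-2)·-0.500) / (7) = 0.714

(1.000, -0.500, 0.714)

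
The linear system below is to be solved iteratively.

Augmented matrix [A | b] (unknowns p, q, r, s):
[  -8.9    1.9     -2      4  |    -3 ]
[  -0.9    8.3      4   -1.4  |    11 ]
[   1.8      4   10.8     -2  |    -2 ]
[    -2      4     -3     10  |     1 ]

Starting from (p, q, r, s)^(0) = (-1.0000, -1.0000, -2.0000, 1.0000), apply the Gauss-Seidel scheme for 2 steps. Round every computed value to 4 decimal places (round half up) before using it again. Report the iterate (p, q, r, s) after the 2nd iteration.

Iteration 1:
  p = (-3 - (1.9)·-1.0000 - (-2)·-2.0000 - (4)·1.0000) / (-8.9) = 1.0225
  q = (11 - (-0.9)·1.0225 - (4)·-2.0000 - (-1.4)·1.0000) / (8.3) = 2.5687
  r = (-2 - (1.8)·1.0225 - (4)·2.5687 - (-2)·1.0000) / (10.8) = -1.1218
  s = (1 - (-2)·1.0225 - (4)·2.5687 - (-3)·-1.1218) / (10) = -1.0595
Iteration 2:
  p = (-3 - (1.9)·2.5687 - (-2)·-1.1218 - (4)·-1.0595) / (-8.9) = 0.6614
  q = (11 - (-0.9)·0.6614 - (4)·-1.1218 - (-1.4)·-1.0595) / (8.3) = 1.7589
  r = (-2 - (1.8)·0.6614 - (4)·1.7589 - (-2)·-1.0595) / (10.8) = -1.1431
  s = (1 - (-2)·0.6614 - (4)·1.7589 - (-3)·-1.1431) / (10) = -0.8142

(0.6614, 1.7589, -1.1431, -0.8142)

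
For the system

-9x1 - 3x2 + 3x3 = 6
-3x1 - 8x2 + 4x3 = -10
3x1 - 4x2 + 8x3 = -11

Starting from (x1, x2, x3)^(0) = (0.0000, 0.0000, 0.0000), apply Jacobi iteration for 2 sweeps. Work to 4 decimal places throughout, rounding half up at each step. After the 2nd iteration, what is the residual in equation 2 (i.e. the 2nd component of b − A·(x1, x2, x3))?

Iteration 1:
  x1 = (6 - (-3)·0.0000 - (3)·0.0000) / (-9) = -0.6667
  x2 = (-10 - (-3)·0.0000 - (4)·0.0000) / (-8) = 1.2500
  x3 = (-11 - (3)·0.0000 - (-4)·0.0000) / (8) = -1.3750
Iteration 2:
  x1 = (6 - (-3)·1.2500 - (3)·-1.3750) / (-9) = -1.5417
  x2 = (-10 - (-3)·-0.6667 - (4)·-1.3750) / (-8) = 0.8125
  x3 = (-11 - (3)·-0.6667 - (-4)·1.2500) / (8) = -0.5000
Residual b − A·x = (-3.9378, -6.1251, 0.8751)

-6.1251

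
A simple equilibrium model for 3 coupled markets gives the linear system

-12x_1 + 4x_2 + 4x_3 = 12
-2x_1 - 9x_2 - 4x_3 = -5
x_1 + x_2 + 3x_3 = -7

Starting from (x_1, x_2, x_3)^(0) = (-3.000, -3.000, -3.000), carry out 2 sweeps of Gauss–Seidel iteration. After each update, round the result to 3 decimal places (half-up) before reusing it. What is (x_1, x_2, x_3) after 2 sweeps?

Iteration 1:
  x_1 = (12 - (4)·-3.000 - (4)·-3.000) / (-12) = -3.000
  x_2 = (-5 - (-2)·-3.000 - (-4)·-3.000) / (-9) = 2.556
  x_3 = (-7 - (1)·-3.000 - (1)·2.556) / (3) = -2.185
Iteration 2:
  x_1 = (12 - (4)·2.556 - (4)·-2.185) / (-12) = -0.876
  x_2 = (-5 - (-2)·-0.876 - (-4)·-2.185) / (-9) = 1.721
  x_3 = (-7 - (1)·-0.876 - (1)·1.721) / (3) = -2.615

(-0.876, 1.721, -2.615)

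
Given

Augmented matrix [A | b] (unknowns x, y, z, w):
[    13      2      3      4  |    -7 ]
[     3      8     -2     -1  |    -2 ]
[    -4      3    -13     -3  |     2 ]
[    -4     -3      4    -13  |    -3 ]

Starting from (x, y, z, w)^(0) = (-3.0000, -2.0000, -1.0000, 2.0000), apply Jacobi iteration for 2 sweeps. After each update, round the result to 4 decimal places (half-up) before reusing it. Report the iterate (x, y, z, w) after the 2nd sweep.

(-1.0400, 0.1058, -0.0643, 0.1709)

Iteration 1:
  x = (-7 - (2)·-2.0000 - (3)·-1.0000 - (4)·2.0000) / (13) = -0.6154
  y = (-2 - (3)·-3.0000 - (-2)·-1.0000 - (-1)·2.0000) / (8) = 0.8750
  z = (2 - (-4)·-3.0000 - (3)·-2.0000 - (-3)·2.0000) / (-13) = -0.1538
  w = (-3 - (-4)·-3.0000 - (-3)·-2.0000 - (4)·-1.0000) / (-13) = 1.3077
Iteration 2:
  x = (-7 - (2)·0.8750 - (3)·-0.1538 - (4)·1.3077) / (13) = -1.0400
  y = (-2 - (3)·-0.6154 - (-2)·-0.1538 - (-1)·1.3077) / (8) = 0.1058
  z = (2 - (-4)·-0.6154 - (3)·0.8750 - (-3)·1.3077) / (-13) = -0.0643
  w = (-3 - (-4)·-0.6154 - (-3)·0.8750 - (4)·-0.1538) / (-13) = 0.1709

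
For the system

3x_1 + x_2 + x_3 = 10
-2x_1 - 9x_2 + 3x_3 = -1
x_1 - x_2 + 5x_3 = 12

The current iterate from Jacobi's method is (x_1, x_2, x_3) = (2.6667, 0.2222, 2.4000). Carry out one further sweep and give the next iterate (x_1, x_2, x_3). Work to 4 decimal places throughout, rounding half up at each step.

(2.4593, 0.3185, 1.9111)

One sweep:
  x_1 = (10 - (1)·0.2222 - (1)·2.4000) / (3) = 2.4593
  x_2 = (-1 - (-2)·2.6667 - (3)·2.4000) / (-9) = 0.3185
  x_3 = (12 - (1)·2.6667 - (-1)·0.2222) / (5) = 1.9111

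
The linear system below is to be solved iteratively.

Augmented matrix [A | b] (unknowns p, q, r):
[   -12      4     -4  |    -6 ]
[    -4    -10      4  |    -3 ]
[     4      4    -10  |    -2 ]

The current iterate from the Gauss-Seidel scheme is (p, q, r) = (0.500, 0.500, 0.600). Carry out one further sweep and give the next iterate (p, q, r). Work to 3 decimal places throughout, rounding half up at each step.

One sweep:
  p = (-6 - (4)·0.500 - (-4)·0.600) / (-12) = 0.467
  q = (-3 - (-4)·0.467 - (4)·0.600) / (-10) = 0.353
  r = (-2 - (4)·0.467 - (4)·0.353) / (-10) = 0.528

(0.467, 0.353, 0.528)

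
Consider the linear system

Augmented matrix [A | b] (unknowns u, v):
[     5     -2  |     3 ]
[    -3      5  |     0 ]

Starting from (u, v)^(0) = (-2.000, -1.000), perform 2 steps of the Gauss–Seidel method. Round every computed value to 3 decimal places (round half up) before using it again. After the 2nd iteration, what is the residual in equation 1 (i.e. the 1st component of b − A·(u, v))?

Iteration 1:
  u = (3 - (-2)·-1.000) / (5) = 0.200
  v = (0 - (-3)·0.200) / (5) = 0.120
Iteration 2:
  u = (3 - (-2)·0.120) / (5) = 0.648
  v = (0 - (-3)·0.648) / (5) = 0.389
Residual b − A·x = (0.538, -0.001)

0.538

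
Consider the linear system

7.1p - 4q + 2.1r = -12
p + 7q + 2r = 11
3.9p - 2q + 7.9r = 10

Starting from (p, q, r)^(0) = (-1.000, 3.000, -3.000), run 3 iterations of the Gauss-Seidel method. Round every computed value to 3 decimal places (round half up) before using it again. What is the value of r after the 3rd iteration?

2.344

Iteration 1:
  p = (-12 - (-4)·3.000 - (2.1)·-3.000) / (7.1) = 0.887
  q = (11 - (1)·0.887 - (2)·-3.000) / (7) = 2.302
  r = (10 - (3.9)·0.887 - (-2)·2.302) / (7.9) = 1.411
Iteration 2:
  p = (-12 - (-4)·2.302 - (2.1)·1.411) / (7.1) = -0.811
  q = (11 - (1)·-0.811 - (2)·1.411) / (7) = 1.284
  r = (10 - (3.9)·-0.811 - (-2)·1.284) / (7.9) = 1.991
Iteration 3:
  p = (-12 - (-4)·1.284 - (2.1)·1.991) / (7.1) = -1.556
  q = (11 - (1)·-1.556 - (2)·1.991) / (7) = 1.225
  r = (10 - (3.9)·-1.556 - (-2)·1.225) / (7.9) = 2.344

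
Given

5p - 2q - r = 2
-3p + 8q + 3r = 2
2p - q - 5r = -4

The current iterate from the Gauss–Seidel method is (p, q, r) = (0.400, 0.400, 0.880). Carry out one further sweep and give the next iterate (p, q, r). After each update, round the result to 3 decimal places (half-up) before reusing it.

(0.736, 0.196, 1.055)

One sweep:
  p = (2 - (-2)·0.400 - (-1)·0.880) / (5) = 0.736
  q = (2 - (-3)·0.736 - (3)·0.880) / (8) = 0.196
  r = (-4 - (2)·0.736 - (-1)·0.196) / (-5) = 1.055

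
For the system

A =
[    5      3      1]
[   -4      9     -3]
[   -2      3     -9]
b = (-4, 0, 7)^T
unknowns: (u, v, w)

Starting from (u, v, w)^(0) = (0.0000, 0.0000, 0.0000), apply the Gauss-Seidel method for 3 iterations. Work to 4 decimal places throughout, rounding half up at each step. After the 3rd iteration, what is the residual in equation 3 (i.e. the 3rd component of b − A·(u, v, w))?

-0.0004

Iteration 1:
  u = (-4 - (3)·0.0000 - (1)·0.0000) / (5) = -0.8000
  v = (0 - (-4)·-0.8000 - (-3)·0.0000) / (9) = -0.3556
  w = (7 - (-2)·-0.8000 - (3)·-0.3556) / (-9) = -0.7185
Iteration 2:
  u = (-4 - (3)·-0.3556 - (1)·-0.7185) / (5) = -0.4429
  v = (0 - (-4)·-0.4429 - (-3)·-0.7185) / (9) = -0.4363
  w = (7 - (-2)·-0.4429 - (3)·-0.4363) / (-9) = -0.8248
Iteration 3:
  u = (-4 - (3)·-0.4363 - (1)·-0.8248) / (5) = -0.3733
  v = (0 - (-4)·-0.3733 - (-3)·-0.8248) / (9) = -0.4408
  w = (7 - (-2)·-0.3733 - (3)·-0.4408) / (-9) = -0.8418
Residual b − A·x = (0.0307, -0.0514, -0.0004)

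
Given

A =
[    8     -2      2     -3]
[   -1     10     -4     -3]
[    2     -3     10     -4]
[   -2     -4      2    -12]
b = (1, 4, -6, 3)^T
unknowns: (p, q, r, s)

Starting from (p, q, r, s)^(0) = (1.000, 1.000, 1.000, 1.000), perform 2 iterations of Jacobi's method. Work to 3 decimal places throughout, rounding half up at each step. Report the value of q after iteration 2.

Iteration 1:
  p = (1 - (-2)·1.000 - (2)·1.000 - (-3)·1.000) / (8) = 0.500
  q = (4 - (-1)·1.000 - (-4)·1.000 - (-3)·1.000) / (10) = 1.200
  r = (-6 - (2)·1.000 - (-3)·1.000 - (-4)·1.000) / (10) = -0.100
  s = (3 - (-2)·1.000 - (-4)·1.000 - (2)·1.000) / (-12) = -0.583
Iteration 2:
  p = (1 - (-2)·1.200 - (2)·-0.100 - (-3)·-0.583) / (8) = 0.231
  q = (4 - (-1)·0.500 - (-4)·-0.100 - (-3)·-0.583) / (10) = 0.235
  r = (-6 - (2)·0.500 - (-3)·1.200 - (-4)·-0.583) / (10) = -0.573
  s = (3 - (-2)·0.500 - (-4)·1.200 - (2)·-0.100) / (-12) = -0.750

0.235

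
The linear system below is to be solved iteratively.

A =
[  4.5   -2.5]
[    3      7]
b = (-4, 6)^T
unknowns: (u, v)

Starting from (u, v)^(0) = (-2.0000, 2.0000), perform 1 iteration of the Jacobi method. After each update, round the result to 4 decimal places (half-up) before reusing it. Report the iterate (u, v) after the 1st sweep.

(0.2222, 1.7143)

Iteration 1:
  u = (-4 - (-2.5)·2.0000) / (4.5) = 0.2222
  v = (6 - (3)·-2.0000) / (7) = 1.7143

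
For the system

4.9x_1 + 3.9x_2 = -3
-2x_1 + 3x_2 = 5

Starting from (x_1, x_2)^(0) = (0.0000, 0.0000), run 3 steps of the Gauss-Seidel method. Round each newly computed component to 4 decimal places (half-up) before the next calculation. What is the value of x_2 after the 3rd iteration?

Iteration 1:
  x_1 = (-3 - (3.9)·0.0000) / (4.9) = -0.6122
  x_2 = (5 - (-2)·-0.6122) / (3) = 1.2585
Iteration 2:
  x_1 = (-3 - (3.9)·1.2585) / (4.9) = -1.6139
  x_2 = (5 - (-2)·-1.6139) / (3) = 0.5907
Iteration 3:
  x_1 = (-3 - (3.9)·0.5907) / (4.9) = -1.0824
  x_2 = (5 - (-2)·-1.0824) / (3) = 0.9451

0.9451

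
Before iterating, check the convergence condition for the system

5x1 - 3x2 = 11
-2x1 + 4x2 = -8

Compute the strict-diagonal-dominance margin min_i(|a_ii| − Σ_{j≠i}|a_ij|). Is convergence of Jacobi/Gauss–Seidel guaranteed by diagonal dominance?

row 1: |5| − (3) = 2
row 2: |4| − (2) = 2
minimum over rows = 2 → strictly diagonally dominant (convergence guaranteed)

2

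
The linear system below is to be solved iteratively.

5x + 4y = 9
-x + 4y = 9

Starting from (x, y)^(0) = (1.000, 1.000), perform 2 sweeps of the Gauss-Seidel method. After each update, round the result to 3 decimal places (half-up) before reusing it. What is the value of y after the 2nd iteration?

2.200

Iteration 1:
  x = (9 - (4)·1.000) / (5) = 1.000
  y = (9 - (-1)·1.000) / (4) = 2.500
Iteration 2:
  x = (9 - (4)·2.500) / (5) = -0.200
  y = (9 - (-1)·-0.200) / (4) = 2.200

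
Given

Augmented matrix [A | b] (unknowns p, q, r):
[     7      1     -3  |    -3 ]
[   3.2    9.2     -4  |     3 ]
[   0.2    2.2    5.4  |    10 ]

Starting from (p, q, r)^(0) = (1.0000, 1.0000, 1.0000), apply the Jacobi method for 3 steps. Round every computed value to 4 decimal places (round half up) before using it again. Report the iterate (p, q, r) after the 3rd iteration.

Iteration 1:
  p = (-3 - (1)·1.0000 - (-3)·1.0000) / (7) = -0.1429
  q = (3 - (3.2)·1.0000 - (-4)·1.0000) / (9.2) = 0.4130
  r = (10 - (0.2)·1.0000 - (2.2)·1.0000) / (5.4) = 1.4074
Iteration 2:
  p = (-3 - (1)·0.4130 - (-3)·1.4074) / (7) = 0.1156
  q = (3 - (3.2)·-0.1429 - (-4)·1.4074) / (9.2) = 0.9877
  r = (10 - (0.2)·-0.1429 - (2.2)·0.4130) / (5.4) = 1.6889
Iteration 3:
  p = (-3 - (1)·0.9877 - (-3)·1.6889) / (7) = 0.1541
  q = (3 - (3.2)·0.1156 - (-4)·1.6889) / (9.2) = 1.0202
  r = (10 - (0.2)·0.1156 - (2.2)·0.9877) / (5.4) = 1.4452

(0.1541, 1.0202, 1.4452)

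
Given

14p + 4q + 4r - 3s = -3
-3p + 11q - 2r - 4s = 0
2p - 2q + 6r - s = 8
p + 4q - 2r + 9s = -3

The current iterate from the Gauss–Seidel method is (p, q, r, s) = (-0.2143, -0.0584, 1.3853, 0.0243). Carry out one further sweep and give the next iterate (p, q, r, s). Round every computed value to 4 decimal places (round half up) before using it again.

(-0.5882, 0.1003, 1.5669, 0.0356)

One sweep:
  p = (-3 - (4)·-0.0584 - (4)·1.3853 - (-3)·0.0243) / (14) = -0.5882
  q = (0 - (-3)·-0.5882 - (-2)·1.3853 - (-4)·0.0243) / (11) = 0.1003
  r = (8 - (2)·-0.5882 - (-2)·0.1003 - (-1)·0.0243) / (6) = 1.5669
  s = (-3 - (1)·-0.5882 - (4)·0.1003 - (-2)·1.5669) / (9) = 0.0356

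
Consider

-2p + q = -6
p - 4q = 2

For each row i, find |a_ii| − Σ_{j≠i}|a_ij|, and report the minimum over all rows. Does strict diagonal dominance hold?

1

row 1: |-2| − (1) = 1
row 2: |-4| − (1) = 3
minimum over rows = 1 → strictly diagonally dominant (convergence guaranteed)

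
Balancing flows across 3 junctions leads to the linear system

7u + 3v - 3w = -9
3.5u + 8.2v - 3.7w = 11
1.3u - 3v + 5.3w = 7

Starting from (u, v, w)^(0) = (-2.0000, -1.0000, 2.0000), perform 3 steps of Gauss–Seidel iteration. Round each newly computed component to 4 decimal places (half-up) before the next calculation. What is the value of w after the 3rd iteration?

3.4852

Iteration 1:
  u = (-9 - (3)·-1.0000 - (-3)·2.0000) / (7) = 0.0000
  v = (11 - (3.5)·0.0000 - (-3.7)·2.0000) / (8.2) = 2.2439
  w = (7 - (1.3)·0.0000 - (-3)·2.2439) / (5.3) = 2.5909
Iteration 2:
  u = (-9 - (3)·2.2439 - (-3)·2.5909) / (7) = -1.1370
  v = (11 - (3.5)·-1.1370 - (-3.7)·2.5909) / (8.2) = 2.9958
  w = (7 - (1.3)·-1.1370 - (-3)·2.9958) / (5.3) = 3.2954
Iteration 3:
  u = (-9 - (3)·2.9958 - (-3)·3.2954) / (7) = -1.1573
  v = (11 - (3.5)·-1.1573 - (-3.7)·3.2954) / (8.2) = 3.3224
  w = (7 - (1.3)·-1.1573 - (-3)·3.3224) / (5.3) = 3.4852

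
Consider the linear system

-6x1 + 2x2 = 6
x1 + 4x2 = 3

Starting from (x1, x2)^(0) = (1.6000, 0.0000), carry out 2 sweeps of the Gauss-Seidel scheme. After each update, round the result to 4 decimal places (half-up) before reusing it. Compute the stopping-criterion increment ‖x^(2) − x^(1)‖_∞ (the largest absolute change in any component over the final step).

0.3333

Iteration 1:
  x1 = (6 - (2)·0.0000) / (-6) = -1.0000
  x2 = (3 - (1)·-1.0000) / (4) = 1.0000
Iteration 2:
  x1 = (6 - (2)·1.0000) / (-6) = -0.6667
  x2 = (3 - (1)·-0.6667) / (4) = 0.9167
Change: (0.3333, -0.0833) → max |·| = 0.3333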